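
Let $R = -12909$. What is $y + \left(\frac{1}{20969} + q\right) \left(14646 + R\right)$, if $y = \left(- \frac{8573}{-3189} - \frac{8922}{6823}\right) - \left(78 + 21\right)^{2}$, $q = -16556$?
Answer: $- \frac{13125347547128905451}{456254972043} \approx -2.8768 \cdot 10^{7}$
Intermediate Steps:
$y = - \frac{213225477826}{21758547}$ ($y = \left(\left(-8573\right) \left(- \frac{1}{3189}\right) - \frac{8922}{6823}\right) - 99^{2} = \left(\frac{8573}{3189} - \frac{8922}{6823}\right) - 9801 = \frac{30041321}{21758547} - 9801 = - \frac{213225477826}{21758547} \approx -9799.6$)
$y + \left(\frac{1}{20969} + q\right) \left(14646 + R\right) = - \frac{213225477826}{21758547} + \left(\frac{1}{20969} - 16556\right) \left(14646 - 12909\right) = - \frac{213225477826}{21758547} + \left(\frac{1}{20969} - 16556\right) 1737 = - \frac{213225477826}{21758547} - \frac{603021719331}{20969} = - \frac{13125347547128905451}{456254972043}$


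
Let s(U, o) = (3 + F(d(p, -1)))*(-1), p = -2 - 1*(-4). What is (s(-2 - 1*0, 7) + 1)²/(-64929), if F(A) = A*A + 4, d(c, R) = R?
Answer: -49/64929 ≈ -0.00075467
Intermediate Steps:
p = 2 (p = -2 + 4 = 2)
F(A) = 4 + A² (F(A) = A² + 4 = 4 + A²)
s(U, o) = -8 (s(U, o) = (3 + (4 + (-1)²))*(-1) = (3 + (4 + 1))*(-1) = (3 + 5)*(-1) = 8*(-1) = -8)
(s(-2 - 1*0, 7) + 1)²/(-64929) = (-8 + 1)²/(-64929) = (-7)²*(-1/64929) = 49*(-1/64929) = -49/64929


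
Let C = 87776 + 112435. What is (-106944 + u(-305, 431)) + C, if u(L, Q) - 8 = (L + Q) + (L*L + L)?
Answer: 186121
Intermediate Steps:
C = 200211
u(L, Q) = 8 + Q + L**2 + 2*L (u(L, Q) = 8 + ((L + Q) + (L*L + L)) = 8 + ((L + Q) + (L**2 + L)) = 8 + ((L + Q) + (L + L**2)) = 8 + (Q + L**2 + 2*L) = 8 + Q + L**2 + 2*L)
(-106944 + u(-305, 431)) + C = (-106944 + (8 + 431 + (-305)**2 + 2*(-305))) + 200211 = (-106944 + (8 + 431 + 93025 - 610)) + 200211 = (-106944 + 92854) + 200211 = -14090 + 200211 = 186121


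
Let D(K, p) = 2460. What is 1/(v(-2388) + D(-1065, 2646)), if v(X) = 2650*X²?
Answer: 1/15111744060 ≈ 6.6174e-11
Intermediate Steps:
1/(v(-2388) + D(-1065, 2646)) = 1/(2650*(-2388)² + 2460) = 1/(2650*5702544 + 2460) = 1/(15111741600 + 2460) = 1/15111744060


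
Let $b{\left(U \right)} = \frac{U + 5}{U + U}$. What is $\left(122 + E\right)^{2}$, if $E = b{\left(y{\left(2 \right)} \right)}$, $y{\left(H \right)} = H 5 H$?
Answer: $\frac{962361}{64} \approx 15037.0$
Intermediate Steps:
$y{\left(H \right)} = 5 H^{2}$ ($y{\left(H \right)} = 5 H H = 5 H^{2}$)
$b{\left(U \right)} = \frac{5 + U}{2 U}$
$E = \frac{5}{8}$ ($E = \frac{5 + 5 \cdot 2^{2}}{2 \cdot 5 \cdot 2^{2}} = \frac{5 + 5 \cdot 4}{2 \cdot 5 \cdot 4} = \frac{5 + 20}{2 \cdot 20} = \frac{1}{2} \cdot \frac{1}{20} \cdot 25 = \frac{5}{8} \approx 0.625$)
$\left(122 + E\right)^{2} = \left(122 + \frac{5}{8}\right)^{2} = \left(\frac{981}{8}\right)^{2} = \frac{962361}{64}$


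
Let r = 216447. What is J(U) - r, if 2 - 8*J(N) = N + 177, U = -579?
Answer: -432793/2 ≈ -2.1640e+5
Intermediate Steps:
J(N) = -175/8 - N/8 (J(N) = ¼ - (N + 177)/8 = ¼ - (177 + N)/8 = ¼ + (-177/8 - N/8) = -175/8 - N/8)
J(U) - r = (-175/8 - ⅛*(-579)) - 1*216447 = (-175/8 + 579/8) - 216447 = 101/2 - 216447 = -432793/2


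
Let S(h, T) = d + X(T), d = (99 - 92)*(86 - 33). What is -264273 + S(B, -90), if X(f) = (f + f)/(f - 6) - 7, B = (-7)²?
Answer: -2111257/8 ≈ -2.6391e+5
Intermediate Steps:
B = 49
X(f) = -7 + 2*f/(-6 + f) (X(f) = (2*f)/(-6 + f) - 7 = 2*f/(-6 + f) - 7 = -7 + 2*f/(-6 + f))
d = 371 (d = 7*53 = 371)
S(h, T) = 371 + (42 - 5*T)/(-6 + T)
-264273 + S(B, -90) = -264273 + 6*(-364 + 61*(-90))/(-6 - 90) = -264273 + 6*(-364 - 5490)/(-96) = -264273 + 6*(-1/96)*(-5854) = -264273 + 2927/8 = -2111257/8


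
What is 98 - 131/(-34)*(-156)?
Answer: -8552/17 ≈ -503.06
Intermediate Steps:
98 - 131/(-34)*(-156) = 98 - 131*(-1/34)*(-156) = 98 + (131/34)*(-156) = 98 - 10218/17 = -8552/17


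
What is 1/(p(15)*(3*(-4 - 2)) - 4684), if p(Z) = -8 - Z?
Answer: -1/4270 ≈ -0.00023419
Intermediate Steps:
1/(p(15)*(3*(-4 - 2)) - 4684) = 1/((-8 - 1*15)*(3*(-4 - 2)) - 4684) = 1/((-8 - 15)*(3*(-6)) - 4684) = 1/(-23*(-18) - 4684) = 1/(414 - 4684) = 1/(-4270) = -1/4270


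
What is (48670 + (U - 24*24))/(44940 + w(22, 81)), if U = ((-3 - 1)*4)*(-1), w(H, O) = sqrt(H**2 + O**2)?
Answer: 432412680/403919311 - 9622*sqrt(7045)/403919311 ≈ 1.0685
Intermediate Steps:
U = 16 (U = -4*4*(-1) = -16*(-1) = 16)
(48670 + (U - 24*24))/(44940 + w(22, 81)) = (48670 + (16 - 24*24))/(44940 + sqrt(22**2 + 81**2)) = (48670 + (16 - 576))/(44940 + sqrt(484 + 6561)) = (48670 - 560)/(44940 + sqrt(7045)) = 48110/(44940 + sqrt(7045))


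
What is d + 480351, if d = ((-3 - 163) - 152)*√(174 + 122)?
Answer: 480351 - 636*√74 ≈ 4.7488e+5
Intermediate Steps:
d = -636*√74 (d = (-166 - 152)*√296 = -636*√74 ≈ -5471.1)
d + 480351 = -636*√74 + 480351 = 480351 - 636*√74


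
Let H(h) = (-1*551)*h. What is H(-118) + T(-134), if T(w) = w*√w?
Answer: 65018 - 134*I*√134 ≈ 65018.0 - 1551.2*I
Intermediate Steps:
H(h) = -551*h
T(w) = w^(3/2)
H(-118) + T(-134) = -551*(-118) + (-134)^(3/2) = 65018 - 134*I*√134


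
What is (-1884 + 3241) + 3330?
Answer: 4687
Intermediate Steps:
(-1884 + 3241) + 3330 = 1357 + 3330 = 4687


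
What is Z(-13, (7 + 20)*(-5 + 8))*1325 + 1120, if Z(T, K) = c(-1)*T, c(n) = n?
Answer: 18345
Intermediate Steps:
Z(T, K) = -T
Z(-13, (7 + 20)*(-5 + 8))*1325 + 1120 = -1*(-13)*1325 + 1120 = 13*1325 + 1120 = 17225 + 1120 = 18345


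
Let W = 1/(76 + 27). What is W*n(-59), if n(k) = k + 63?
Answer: 4/103 ≈ 0.038835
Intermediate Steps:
n(k) = 63 + k
W = 1/103 ≈ 0.0097087
W*n(-59) = (63 - 59)/103 = (1/103)*4 = 4/103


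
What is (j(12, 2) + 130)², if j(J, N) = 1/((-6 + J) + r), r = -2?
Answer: 271441/16 ≈ 16965.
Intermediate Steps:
j(J, N) = 1/(-8 + J) (j(J, N) = 1/((-6 + J) - 2) = 1/(-8 + J))
(j(12, 2) + 130)² = (1/(-8 + 12) + 130)² = (1/4 + 130)² = (¼ + 130)² = (521/4)² = 271441/16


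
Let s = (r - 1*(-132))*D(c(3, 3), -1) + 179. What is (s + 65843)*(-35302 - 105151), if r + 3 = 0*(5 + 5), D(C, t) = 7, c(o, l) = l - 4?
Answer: -9399817025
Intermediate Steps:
c(o, l) = -4 + l
r = -3 (r = -3 + 0*(5 + 5) = -3 + 0*10 = -3 + 0 = -3)
s = 1082 (s = (-3 - 1*(-132))*7 + 179 = (-3 + 132)*7 + 179 = 129*7 + 179 = 903 + 179 = 1082)
(s + 65843)*(-35302 - 105151) = (1082 + 65843)*(-35302 - 105151) = 66925*(-140453) = -9399817025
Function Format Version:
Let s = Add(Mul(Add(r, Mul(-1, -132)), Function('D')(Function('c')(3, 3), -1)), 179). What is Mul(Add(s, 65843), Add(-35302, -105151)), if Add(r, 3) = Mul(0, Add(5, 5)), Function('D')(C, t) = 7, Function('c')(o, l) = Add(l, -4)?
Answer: -9399817025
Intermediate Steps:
Function('c')(o, l) = Add(-4, l)
r = -3 (r = Add(-3, Mul(0, Add(5, 5))) = Add(-3, Mul(0, 10)) = Add(-3, 0) = -3)
s = 1082 (s = Add(Mul(Add(-3, Mul(-1, -132)), 7), 179) = Add(Mul(Add(-3, 132), 7), 179) = Add(Mul(129, 7), 179) = Add(903, 179) = 1082)
Mul(Add(s, 65843), Add(-35302, -105151)) = Mul(Add(1082, 65843), Add(-35302, -105151)) = Mul(66925, -140453) = -9399817025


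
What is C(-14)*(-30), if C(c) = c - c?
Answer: 0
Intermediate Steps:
C(c) = 0
C(-14)*(-30) = 0*(-30) = 0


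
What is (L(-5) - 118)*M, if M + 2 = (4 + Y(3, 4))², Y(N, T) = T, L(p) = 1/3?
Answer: -21886/3 ≈ -7295.3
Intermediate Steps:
L(p) = ⅓ (L(p) = 1*(⅓) = ⅓)
M = 62 (M = -2 + (4 + 4)² = -2 + 8² = -2 + 64 = 62)
(L(-5) - 118)*M = (⅓ - 118)*62 = -353/3*62 = -21886/3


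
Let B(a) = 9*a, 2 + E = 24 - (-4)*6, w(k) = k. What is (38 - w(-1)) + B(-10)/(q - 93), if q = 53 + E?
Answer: 24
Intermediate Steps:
E = 46 (E = -2 + (24 - (-4)*6) = -2 + (24 - 1*(-24)) = -2 + (24 + 24) = -2 + 48 = 46)
q = 99 (q = 53 + 46 = 99)
(38 - w(-1)) + B(-10)/(q - 93) = (38 - 1*(-1)) + (9*(-10))/(99 - 93) = (38 + 1) - 90/6 = 39 + (⅙)*(-90) = 39 - 15 = 24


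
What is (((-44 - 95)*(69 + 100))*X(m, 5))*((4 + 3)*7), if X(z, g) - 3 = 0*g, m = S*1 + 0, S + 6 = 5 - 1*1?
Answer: -3453177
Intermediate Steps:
S = -2 (S = -6 + (5 - 1*1) = -6 + (5 - 1) = -6 + 4 = -2)
m = -2 (m = -2*1 + 0 = -2 + 0 = -2)
X(z, g) = 3 (X(z, g) = 3 + 0*g = 3 + 0 = 3)
(((-44 - 95)*(69 + 100))*X(m, 5))*((4 + 3)*7) = (((-44 - 95)*(69 + 100))*3)*((4 + 3)*7) = (-139*169*3)*(7*7) = -23491*3*49 = -70473*49 = -3453177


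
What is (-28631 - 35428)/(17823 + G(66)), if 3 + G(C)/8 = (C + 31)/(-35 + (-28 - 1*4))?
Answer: -4291953/1191757 ≈ -3.6014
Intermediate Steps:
G(C) = -1856/67 - 8*C/67 (G(C) = -24 + 8*((C + 31)/(-35 + (-28 - 1*4))) = -24 + 8*((31 + C)/(-35 + (-28 - 4))) = -24 + 8*((31 + C)/(-35 - 32)) = -24 + 8*((31 + C)/(-67)) = -24 + 8*((31 + C)*(-1/67)) = -24 + 8*(-31/67 - C/67) = -24 + (-248/67 - 8*C/67) = -1856/67 - 8*C/67)
(-28631 - 35428)/(17823 + G(66)) = (-28631 - 35428)/(17823 + (-1856/67 - 8/67*66)) = -64059/(17823 + (-1856/67 - 528/67)) = -64059/(17823 - 2384/67) = -64059/1191757/67 = -64059*67/1191757 = -4291953/1191757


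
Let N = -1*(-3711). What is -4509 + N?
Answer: -798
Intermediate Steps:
N = 3711
-4509 + N = -4509 + 3711 = -798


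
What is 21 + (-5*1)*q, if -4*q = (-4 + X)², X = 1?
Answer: 129/4 ≈ 32.250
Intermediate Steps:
q = -9/4 (q = -(-4 + 1)²/4 = -¼*(-3)² = -¼*9 = -9/4 ≈ -2.2500)
21 + (-5*1)*q = 21 - 5*1*(-9/4) = 21 - 5*(-9/4) = 21 + 45/4 = 129/4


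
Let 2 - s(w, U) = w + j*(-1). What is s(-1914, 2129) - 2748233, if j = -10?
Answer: -2746327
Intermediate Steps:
s(w, U) = -8 - w (s(w, U) = 2 - (w - 10*(-1)) = 2 - (w + 10) = 2 - (10 + w) = 2 + (-10 - w) = -8 - w)
s(-1914, 2129) - 2748233 = (-8 - 1*(-1914)) - 2748233 = (-8 + 1914) - 2748233 = 1906 - 2748233 = -2746327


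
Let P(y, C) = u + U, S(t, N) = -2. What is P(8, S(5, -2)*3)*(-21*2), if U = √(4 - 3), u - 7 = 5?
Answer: -546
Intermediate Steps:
u = 12 (u = 7 + 5 = 12)
U = 1 (U = √1 = 1)
P(y, C) = 13 (P(y, C) = 12 + 1 = 13)
P(8, S(5, -2)*3)*(-21*2) = 13*(-21*2) = 13*(-42) = -546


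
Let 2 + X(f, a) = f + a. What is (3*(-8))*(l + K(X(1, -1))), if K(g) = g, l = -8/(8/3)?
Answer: 120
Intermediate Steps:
X(f, a) = -2 + a + f (X(f, a) = -2 + (f + a) = -2 + (a + f) = -2 + a + f)
l = -3 (l = -8/(8*(⅓)) = -8/(8/3) = (3/8)*(-8) = -3)
(3*(-8))*(l + K(X(1, -1))) = (3*(-8))*(-3 + (-2 - 1 + 1)) = -24*(-3 - 2) = -24*(-5) = 120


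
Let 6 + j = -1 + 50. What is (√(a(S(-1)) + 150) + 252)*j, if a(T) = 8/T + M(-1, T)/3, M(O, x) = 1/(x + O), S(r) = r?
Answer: 10836 + 43*√5106/6 ≈ 11348.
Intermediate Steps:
M(O, x) = 1/(O + x)
a(T) = 8/T + 1/(3*(-1 + T)) (a(T) = 8/T + 1/((-1 + T)*3) = 8/T + (⅓)/(-1 + T) = 8/T + 1/(3*(-1 + T)))
j = 43 (j = -6 + (-1 + 50) = -6 + 49 = 43)
(√(a(S(-1)) + 150) + 252)*j = (√((⅓)*(-24 + 25*(-1))/(-1*(-1 - 1)) + 150) + 252)*43 = (√((⅓)*(-1)*(-24 - 25)/(-2) + 150) + 252)*43 = (√((⅓)*(-1)*(-½)*(-49) + 150) + 252)*43 = (√(-49/6 + 150) + 252)*43 = (√(851/6) + 252)*43 = (√5106/6 + 252)*43 = (252 + √5106/6)*43 = 10836 + 43*√5106/6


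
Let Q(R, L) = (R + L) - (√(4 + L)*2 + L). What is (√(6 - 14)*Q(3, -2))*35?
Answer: I*(-280 + 210*√2) ≈ 16.985*I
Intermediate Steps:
Q(R, L) = R - 2*√(4 + L) (Q(R, L) = (L + R) - (2*√(4 + L) + L) = (L + R) - (L + 2*√(4 + L)) = (L + R) + (-L - 2*√(4 + L)) = R - 2*√(4 + L))
(√(6 - 14)*Q(3, -2))*35 = (√(6 - 14)*(3 - 2*√(4 - 2)))*35 = (√(-8)*(3 - 2*√2))*35 = ((2*I*√2)*(3 - 2*√2))*35 = (2*I*√2*(3 - 2*√2))*35 = 70*I*√2*(3 - 2*√2)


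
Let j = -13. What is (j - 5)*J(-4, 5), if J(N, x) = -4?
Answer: 72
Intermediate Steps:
(j - 5)*J(-4, 5) = (-13 - 5)*(-4) = -18*(-4) = 72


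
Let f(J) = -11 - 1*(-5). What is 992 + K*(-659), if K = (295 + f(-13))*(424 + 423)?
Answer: -161311005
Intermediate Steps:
f(J) = -6 (f(J) = -11 + 5 = -6)
K = 244783 (K = (295 - 6)*(424 + 423) = 289*847 = 244783)
992 + K*(-659) = 992 + 244783*(-659) = 992 - 161311997 = -161311005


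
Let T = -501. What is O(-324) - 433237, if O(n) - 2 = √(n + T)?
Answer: -433235 + 5*I*√33 ≈ -4.3324e+5 + 28.723*I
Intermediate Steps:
O(n) = 2 + √(-501 + n) (O(n) = 2 + √(n - 501) = 2 + √(-501 + n))
O(-324) - 433237 = (2 + √(-501 - 324)) - 433237 = (2 + √(-825)) - 433237 = (2 + 5*I*√33) - 433237 = -433235 + 5*I*√33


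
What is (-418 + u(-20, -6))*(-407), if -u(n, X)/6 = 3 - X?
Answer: 192104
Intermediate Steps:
u(n, X) = -18 + 6*X (u(n, X) = -6*(3 - X) = -18 + 6*X)
(-418 + u(-20, -6))*(-407) = (-418 + (-18 + 6*(-6)))*(-407) = (-418 + (-18 - 36))*(-407) = (-418 - 54)*(-407) = -472*(-407) = 192104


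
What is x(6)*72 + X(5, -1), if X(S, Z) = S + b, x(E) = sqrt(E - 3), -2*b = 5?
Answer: 5/2 + 72*sqrt(3) ≈ 127.21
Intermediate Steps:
b = -5/2 (b = -1/2*5 = -5/2 ≈ -2.5000)
x(E) = sqrt(-3 + E)
X(S, Z) = -5/2 + S (X(S, Z) = S - 5/2 = -5/2 + S)
x(6)*72 + X(5, -1) = sqrt(-3 + 6)*72 + (-5/2 + 5) = sqrt(3)*72 + 5/2 = 72*sqrt(3) + 5/2 = 5/2 + 72*sqrt(3)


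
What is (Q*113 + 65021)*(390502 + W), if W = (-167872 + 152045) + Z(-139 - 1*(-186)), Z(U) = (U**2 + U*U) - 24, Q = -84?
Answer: 21049322501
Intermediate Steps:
Z(U) = -24 + 2*U**2 (Z(U) = (U**2 + U**2) - 24 = 2*U**2 - 24 = -24 + 2*U**2)
W = -11433 (W = (-167872 + 152045) + (-24 + 2*(-139 - 1*(-186))**2) = -15827 + (-24 + 2*(-139 + 186)**2) = -15827 + (-24 + 2*47**2) = -15827 + (-24 + 2*2209) = -15827 + (-24 + 4418) = -15827 + 4394 = -11433)
(Q*113 + 65021)*(390502 + W) = (-84*113 + 65021)*(390502 - 11433) = (-9492 + 65021)*379069 = 55529*379069 = 21049322501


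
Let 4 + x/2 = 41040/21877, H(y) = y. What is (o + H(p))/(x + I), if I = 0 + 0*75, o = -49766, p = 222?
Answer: 135484261/11617 ≈ 11663.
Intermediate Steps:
x = -92936/21877 (x = -8 + 2*(41040/21877) = -8 + 82080/21877 = -92936/21877 ≈ -4.2481)
I = 0 (I = 0 + 0 = 0)
(o + H(p))/(x + I) = (-49766 + 222)/(-92936/21877 + 0) = -49544/(-92936/21877) = -49544*(-21877/92936) = 135484261/11617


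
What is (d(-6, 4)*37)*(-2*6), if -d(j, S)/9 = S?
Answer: 15984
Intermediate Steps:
d(j, S) = -9*S
(d(-6, 4)*37)*(-2*6) = (-9*4*37)*(-2*6) = -36*37*(-12) = -1332*(-12) = 15984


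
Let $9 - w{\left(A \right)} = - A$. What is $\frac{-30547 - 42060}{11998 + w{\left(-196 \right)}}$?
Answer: $- \frac{72607}{11811} \approx -6.1474$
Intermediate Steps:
$w{\left(A \right)} = 9 + A$ ($w{\left(A \right)} = 9 - - A = 9 + A$)
$\frac{-30547 - 42060}{11998 + w{\left(-196 \right)}} = \frac{-30547 - 42060}{11998 + \left(9 - 196\right)} = - \frac{72607}{11998 - 187} = - \frac{72607}{11811}$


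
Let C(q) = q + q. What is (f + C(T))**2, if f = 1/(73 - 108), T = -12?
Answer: 707281/1225 ≈ 577.37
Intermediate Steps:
C(q) = 2*q
f = -1/35 (f = 1/(-35) = -1/35 ≈ -0.028571)
(f + C(T))**2 = (-1/35 + 2*(-12))**2 = (-1/35 - 24)**2 = (-841/35)**2 = 707281/1225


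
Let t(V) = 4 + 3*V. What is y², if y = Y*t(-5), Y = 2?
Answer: 484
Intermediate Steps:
y = -22 (y = 2*(4 + 3*(-5)) = 2*(4 - 15) = 2*(-11) = -22)
y² = (-22)² = 484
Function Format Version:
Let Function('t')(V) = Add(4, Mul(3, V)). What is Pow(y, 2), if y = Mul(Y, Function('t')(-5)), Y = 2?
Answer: 484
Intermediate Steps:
y = -22 (y = Mul(2, Add(4, Mul(3, -5))) = Mul(2, Add(4, -15)) = Mul(2, -11) = -22)
Pow(y, 2) = Pow(-22, 2) = 484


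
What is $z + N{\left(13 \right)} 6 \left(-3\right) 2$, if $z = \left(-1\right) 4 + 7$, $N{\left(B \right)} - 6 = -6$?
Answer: $3$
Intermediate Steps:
$N{\left(B \right)} = 0$ ($N{\left(B \right)} = 6 - 6 = 0$)
$z = 3$ ($z = -4 + 7 = 3$)
$z + N{\left(13 \right)} 6 \left(-3\right) 2 = 3 + 0 \cdot 6 \left(-3\right) 2 = 3 + 0 \left(\left(-18\right) 2\right) = 3 + 0 \left(-36\right) = 3 + 0 = 3$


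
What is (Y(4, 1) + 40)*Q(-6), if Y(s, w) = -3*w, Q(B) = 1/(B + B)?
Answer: -37/12 ≈ -3.0833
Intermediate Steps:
Q(B) = 1/(2*B)
(Y(4, 1) + 40)*Q(-6) = (-3*1 + 40)*((½)/(-6)) = (-3 + 40)*((½)*(-⅙)) = 37*(-1/12) = -37/12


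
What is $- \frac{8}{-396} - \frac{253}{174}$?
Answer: $- \frac{8233}{5742} \approx -1.4338$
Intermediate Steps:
$- \frac{8}{-396} - \frac{253}{174} = \left(-8\right) \left(- \frac{1}{396}\right) - \frac{253}{174} = \frac{2}{99} - \frac{253}{174} = - \frac{8233}{5742}$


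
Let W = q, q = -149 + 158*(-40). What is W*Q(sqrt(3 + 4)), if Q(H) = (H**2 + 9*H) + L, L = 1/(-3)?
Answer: -129380/3 - 58221*sqrt(7) ≈ -1.9717e+5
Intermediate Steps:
L = -1/3 ≈ -0.33333
Q(H) = -1/3 + H**2 + 9*H (Q(H) = (H**2 + 9*H) - 1/3 = -1/3 + H**2 + 9*H)
q = -6469 (q = -149 - 6320 = -6469)
W = -6469
W*Q(sqrt(3 + 4)) = -6469*(-1/3 + (sqrt(3 + 4))**2 + 9*sqrt(3 + 4)) = -6469*(-1/3 + (sqrt(7))**2 + 9*sqrt(7)) = -6469*(-1/3 + 7 + 9*sqrt(7)) = -6469*(20/3 + 9*sqrt(7)) = -129380/3 - 58221*sqrt(7)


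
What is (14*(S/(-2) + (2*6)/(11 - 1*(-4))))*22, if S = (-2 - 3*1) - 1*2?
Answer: 6622/5 ≈ 1324.4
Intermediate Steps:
S = -7 (S = (-2 - 3) - 2 = -5 - 2 = -7)
(14*(S/(-2) + (2*6)/(11 - 1*(-4))))*22 = (14*(-7/(-2) + (2*6)/(11 - 1*(-4))))*22 = (14*(-7*(-½) + 12/(11 + 4)))*22 = (14*(7/2 + 12/15))*22 = (14*(7/2 + 12*(1/15)))*22 = (14*(7/2 + ⅘))*22 = (14*(43/10))*22 = (301/5)*22 = 6622/5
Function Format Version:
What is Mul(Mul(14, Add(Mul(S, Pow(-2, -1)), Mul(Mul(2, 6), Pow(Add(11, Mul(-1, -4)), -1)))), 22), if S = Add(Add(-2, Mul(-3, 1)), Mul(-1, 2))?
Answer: Rational(6622, 5) ≈ 1324.4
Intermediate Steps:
S = -7 (S = Add(Add(-2, -3), -2) = Add(-5, -2) = -7)
Mul(Mul(14, Add(Mul(S, Pow(-2, -1)), Mul(Mul(2, 6), Pow(Add(11, Mul(-1, -4)), -1)))), 22) = Mul(Mul(14, Add(Mul(-7, Pow(-2, -1)), Mul(Mul(2, 6), Pow(Add(11, Mul(-1, -4)), -1)))), 22) = Mul(Mul(14, Add(Mul(-7, Rational(-1, 2)), Mul(12, Pow(Add(11, 4), -1)))), 22) = Mul(Mul(14, Add(Rational(7, 2), Mul(12, Pow(15, -1)))), 22) = Mul(Mul(14, Add(Rational(7, 2), Mul(12, Rational(1, 15)))), 22) = Mul(Mul(14, Add(Rational(7, 2), Rational(4, 5))), 22) = Mul(Mul(14, Rational(43, 10)), 22) = Mul(Rational(301, 5), 22) = Rational(6622, 5)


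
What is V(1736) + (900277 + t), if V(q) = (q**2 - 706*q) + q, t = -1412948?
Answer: 1277145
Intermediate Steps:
V(q) = q**2 - 705*q
V(1736) + (900277 + t) = 1736*(-705 + 1736) + (900277 - 1412948) = 1736*1031 - 512671 = 1789816 - 512671 = 1277145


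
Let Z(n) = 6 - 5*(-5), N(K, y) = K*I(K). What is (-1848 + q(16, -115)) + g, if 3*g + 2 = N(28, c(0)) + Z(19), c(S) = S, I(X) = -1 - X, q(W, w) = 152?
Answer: -1957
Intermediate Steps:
N(K, y) = K*(-1 - K)
Z(n) = 31 (Z(n) = 6 + 25 = 31)
g = -261 (g = -⅔ + (-1*28*(1 + 28) + 31)/3 = -⅔ + (-1*28*29 + 31)/3 = -⅔ + (-812 + 31)/3 = -⅔ + (⅓)*(-781) = -⅔ - 781/3 = -261)
(-1848 + q(16, -115)) + g = (-1848 + 152) - 261 = -1696 - 261 = -1957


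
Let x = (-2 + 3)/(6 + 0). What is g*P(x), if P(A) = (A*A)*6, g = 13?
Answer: 13/6 ≈ 2.1667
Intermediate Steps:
x = ⅙ (x = 1/6 = 1*(⅙) = ⅙ ≈ 0.16667)
P(A) = 6*A² (P(A) = A²*6 = 6*A²)
g*P(x) = 13*(6*(⅙)²) = 13*(6*(1/36)) = 13*(⅙) = 13/6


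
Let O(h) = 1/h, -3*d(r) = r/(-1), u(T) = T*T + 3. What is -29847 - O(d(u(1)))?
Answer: -119391/4 ≈ -29848.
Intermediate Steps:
u(T) = 3 + T² (u(T) = T² + 3 = 3 + T²)
d(r) = r/3 (d(r) = -r/(3*(-1)) = -r*(-1)/3 = -(-1)*r/3 = r/3)
-29847 - O(d(u(1))) = -29847 - 1/((3 + 1²)/3) = -29847 - 1/((3 + 1)/3) = -29847 - 1/((⅓)*4) = -29847 - 1/4/3 = -29847 - 1*¾ = -29847 - ¾ = -119391/4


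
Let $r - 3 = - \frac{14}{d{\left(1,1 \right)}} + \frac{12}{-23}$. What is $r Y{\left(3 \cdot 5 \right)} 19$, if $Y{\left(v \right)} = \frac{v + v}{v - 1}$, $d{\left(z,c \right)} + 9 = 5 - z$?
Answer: $\frac{34599}{161} \approx 214.9$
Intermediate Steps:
$d{\left(z,c \right)} = -4 - z$ ($d{\left(z,c \right)} = -9 - \left(-5 + z\right) = -4 - z$)
$Y{\left(v \right)} = \frac{2 v}{-1 + v}$
$r = \frac{607}{115}$ ($r = 3 - \left(\frac{12}{23} + \frac{14}{-4 - 1}\right) = 3 - \left(\frac{12}{23} + \frac{14}{-5}\right) = 3 - - \frac{262}{115} = 3 + \left(\frac{14}{5} - \frac{12}{23}\right) = 3 + \frac{262}{115} = \frac{607}{115} \approx 5.2783$)
$r Y{\left(3 \cdot 5 \right)} 19 = \frac{607 \frac{2 \cdot 3 \cdot 5}{-1 + 3 \cdot 5}}{115} \cdot 19 = \frac{607 \cdot 2 \cdot 15 \frac{1}{-1 + 15}}{115} \cdot 19 = \frac{607 \cdot 2 \cdot 15 \cdot \frac{1}{14}}{115} \cdot 19 = \frac{607}{115} \cdot \frac{15}{7} \cdot 19 = \frac{1821}{161} \cdot 19 = \frac{34599}{161}$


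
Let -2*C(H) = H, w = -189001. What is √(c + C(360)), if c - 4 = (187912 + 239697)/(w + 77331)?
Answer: 3*I*√1474361830/8590 ≈ 13.41*I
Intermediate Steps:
C(H) = -H/2
c = 1467/8590 (c = 4 + (187912 + 239697)/(-189001 + 77331) = 4 + 427609/(-111670) = 4 + 427609*(-1/111670) = 4 - 32893/8590 = 1467/8590 ≈ 0.17078)
√(c + C(360)) = √(1467/8590 - ½*360) = √(1467/8590 - 180) = √(-1544733/8590) = 3*I*√1474361830/8590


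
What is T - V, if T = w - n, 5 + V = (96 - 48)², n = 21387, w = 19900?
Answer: -3786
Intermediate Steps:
V = 2299 (V = -5 + (96 - 48)² = -5 + 48² = -5 + 2304 = 2299)
T = -1487 (T = 19900 - 1*21387 = 19900 - 21387 = -1487)
T - V = -1487 - 1*2299 = -1487 - 2299 = -3786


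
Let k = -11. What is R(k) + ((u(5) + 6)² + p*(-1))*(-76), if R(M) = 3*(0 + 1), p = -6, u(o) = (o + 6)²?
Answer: -1226257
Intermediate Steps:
u(o) = (6 + o)²
R(M) = 3 (R(M) = 3*1 = 3)
R(k) + ((u(5) + 6)² + p*(-1))*(-76) = 3 + (((6 + 5)² + 6)² - 6*(-1))*(-76) = 3 + ((11² + 6)² + 6)*(-76) = 3 + ((121 + 6)² + 6)*(-76) = 3 + (127² + 6)*(-76) = 3 + (16129 + 6)*(-76) = 3 + 16135*(-76) = 3 - 1226260 = -1226257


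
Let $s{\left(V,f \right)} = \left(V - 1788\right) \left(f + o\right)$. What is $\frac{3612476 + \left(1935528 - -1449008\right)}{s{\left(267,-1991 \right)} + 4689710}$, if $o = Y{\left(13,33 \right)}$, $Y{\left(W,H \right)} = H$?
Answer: $\frac{1749253}{1916957} \approx 0.91252$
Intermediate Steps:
$o = 33$
$s{\left(V,f \right)} = \left(-1788 + V\right) \left(33 + f\right)$ ($s{\left(V,f \right)} = \left(V - 1788\right) \left(f + 33\right) = \left(-1788 + V\right) \left(33 + f\right)$)
$\frac{3612476 + \left(1935528 - -1449008\right)}{s{\left(267,-1991 \right)} + 4689710} = \frac{3612476 + \left(1935528 - -1449008\right)}{\left(-59004 - -3559908 + 33 \cdot 267 + 267 \left(-1991\right)\right) + 4689710} = \frac{3612476 + \left(1935528 + 1449008\right)}{\left(-59004 + 3559908 + 8811 - 531597\right) + 4689710} = \frac{3612476 + 3384536}{2978118 + 4689710} = \frac{6997012}{7667828} = 6997012 \cdot \frac{1}{7667828} = \frac{1749253}{1916957}$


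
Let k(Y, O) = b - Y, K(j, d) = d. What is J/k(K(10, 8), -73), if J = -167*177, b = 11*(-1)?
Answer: 29559/19 ≈ 1555.7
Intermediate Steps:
b = -11
J = -29559
k(Y, O) = -11 - Y
J/k(K(10, 8), -73) = -29559/(-11 - 1*8) = -29559/(-11 - 8) = -29559/(-19) = -29559*(-1/19) = 29559/19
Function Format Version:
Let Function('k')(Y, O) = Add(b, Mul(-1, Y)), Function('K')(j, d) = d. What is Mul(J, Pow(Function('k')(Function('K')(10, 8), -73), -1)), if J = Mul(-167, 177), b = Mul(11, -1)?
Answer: Rational(29559, 19) ≈ 1555.7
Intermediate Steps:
b = -11
J = -29559
Function('k')(Y, O) = Add(-11, Mul(-1, Y))
Mul(J, Pow(Function('k')(Function('K')(10, 8), -73), -1)) = Mul(-29559, Pow(Add(-11, Mul(-1, 8)), -1)) = Mul(-29559, Pow(Add(-11, -8), -1)) = Mul(-29559, Pow(-19, -1)) = Mul(-29559, Rational(-1, 19)) = Rational(29559, 19)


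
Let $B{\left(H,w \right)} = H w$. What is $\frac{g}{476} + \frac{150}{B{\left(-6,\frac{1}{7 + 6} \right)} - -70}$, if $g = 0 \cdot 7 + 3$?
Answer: $\frac{29091}{13447} \approx 2.1634$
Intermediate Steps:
$g = 3$ ($g = 0 + 3 = 3$)
$\frac{g}{476} + \frac{150}{B{\left(-6,\frac{1}{7 + 6} \right)} - -70} = \frac{3}{476} + \frac{150}{- \frac{6}{7 + 6} - -70} = 3 \cdot \frac{1}{476} + \frac{150}{- \frac{6}{13} + 70} = \frac{3}{476} + \frac{150}{\left(-6\right) \frac{1}{13} + 70} = \frac{3}{476} + \frac{150}{- \frac{6}{13} + 70} = \frac{3}{476} + \frac{150}{\frac{904}{13}} = \frac{3}{476} + 150 \cdot \frac{13}{904} = \frac{3}{476} + \frac{975}{452} = \frac{29091}{13447}$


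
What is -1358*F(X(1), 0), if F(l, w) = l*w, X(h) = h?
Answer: 0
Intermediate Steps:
-1358*F(X(1), 0) = -1358*0 = 0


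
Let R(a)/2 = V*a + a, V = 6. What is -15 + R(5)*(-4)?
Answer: -295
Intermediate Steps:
R(a) = 14*a (R(a) = 2*(6*a + a) = 2*(7*a) = 14*a)
-15 + R(5)*(-4) = -15 + (14*5)*(-4) = -15 + 70*(-4) = -15 - 280 = -295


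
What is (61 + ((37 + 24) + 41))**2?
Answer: 26569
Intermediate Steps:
(61 + ((37 + 24) + 41))**2 = (61 + (61 + 41))**2 = (61 + 102)**2 = 163**2 = 26569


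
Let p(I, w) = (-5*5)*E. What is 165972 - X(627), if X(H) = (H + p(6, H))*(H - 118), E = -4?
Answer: -204071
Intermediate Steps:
p(I, w) = 100 (p(I, w) = -5*5*(-4) = -25*(-4) = 100)
X(H) = (-118 + H)*(100 + H) (X(H) = (H + 100)*(H - 118) = (100 + H)*(-118 + H) = (-118 + H)*(100 + H))
165972 - X(627) = 165972 - (-11800 + 627² - 18*627) = 165972 - (-11800 + 393129 - 11286) = 165972 - 1*370043 = 165972 - 370043 = -204071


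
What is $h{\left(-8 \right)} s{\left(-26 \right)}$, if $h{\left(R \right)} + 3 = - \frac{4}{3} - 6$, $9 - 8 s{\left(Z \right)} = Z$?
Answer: $- \frac{1085}{24} \approx -45.208$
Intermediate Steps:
$s{\left(Z \right)} = \frac{9}{8} - \frac{Z}{8}$
$h{\left(R \right)} = - \frac{31}{3}$ ($h{\left(R \right)} = -3 - \left(6 + \frac{4}{3}\right) = -3 - \frac{22}{3} = - \frac{31}{3}$)
$h{\left(-8 \right)} s{\left(-26 \right)} = - \frac{31 \left(\frac{9}{8} - - \frac{13}{4}\right)}{3} = - \frac{31 \left(\frac{9}{8} + \frac{13}{4}\right)}{3} = \left(- \frac{31}{3}\right) \frac{35}{8} = - \frac{1085}{24}$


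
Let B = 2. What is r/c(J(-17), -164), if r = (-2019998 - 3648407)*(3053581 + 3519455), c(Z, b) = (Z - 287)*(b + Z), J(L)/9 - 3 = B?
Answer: -18629315063790/14399 ≈ -1.2938e+9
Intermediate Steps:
J(L) = 45 (J(L) = 27 + 9*2 = 27 + 18 = 45)
c(Z, b) = (-287 + Z)*(Z + b)
r = -37258630127580 (r = -5668405*6573036 = -37258630127580)
r/c(J(-17), -164) = -37258630127580/(45² - 287*45 - 287*(-164) + 45*(-164)) = -37258630127580/(2025 - 12915 + 47068 - 7380) = -37258630127580/28798 = -37258630127580*1/28798 = -18629315063790/14399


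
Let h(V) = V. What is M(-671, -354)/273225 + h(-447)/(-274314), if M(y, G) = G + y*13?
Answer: -789272201/24983147550 ≈ -0.031592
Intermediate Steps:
M(y, G) = G + 13*y
M(-671, -354)/273225 + h(-447)/(-274314) = (-354 + 13*(-671))/273225 - 447/(-274314) = (-354 - 8723)*(1/273225) - 447*(-1/274314) = -9077*1/273225 + 149/91438 = -9077/273225 + 149/91438 = -789272201/24983147550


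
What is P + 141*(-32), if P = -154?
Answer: -4666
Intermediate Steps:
P + 141*(-32) = -154 + 141*(-32) = -154 - 4512 = -4666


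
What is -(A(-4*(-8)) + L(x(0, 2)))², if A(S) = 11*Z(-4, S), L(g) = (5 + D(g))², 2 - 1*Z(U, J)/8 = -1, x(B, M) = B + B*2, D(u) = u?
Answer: -83521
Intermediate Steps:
x(B, M) = 3*B (x(B, M) = B + 2*B = 3*B)
Z(U, J) = 24 (Z(U, J) = 16 - 8*(-1) = 16 + 8 = 24)
L(g) = (5 + g)²
A(S) = 264 (A(S) = 11*24 = 264)
-(A(-4*(-8)) + L(x(0, 2)))² = -(264 + (5 + 3*0)²)² = -(264 + (5 + 0)²)² = -(264 + 5²)² = -(264 + 25)² = -1*289² = -1*83521 = -83521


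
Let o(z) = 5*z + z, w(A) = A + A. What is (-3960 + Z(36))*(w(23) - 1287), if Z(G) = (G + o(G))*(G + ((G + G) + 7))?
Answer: -31049820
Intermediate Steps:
w(A) = 2*A
o(z) = 6*z
Z(G) = 7*G*(7 + 3*G) (Z(G) = (G + 6*G)*(G + ((G + G) + 7)) = (7*G)*(G + (2*G + 7)) = (7*G)*(G + (7 + 2*G)) = (7*G)*(7 + 3*G) = 7*G*(7 + 3*G))
(-3960 + Z(36))*(w(23) - 1287) = (-3960 + 7*36*(7 + 3*36))*(2*23 - 1287) = (-3960 + 7*36*(7 + 108))*(46 - 1287) = (-3960 + 7*36*115)*(-1241) = (-3960 + 28980)*(-1241) = 25020*(-1241) = -31049820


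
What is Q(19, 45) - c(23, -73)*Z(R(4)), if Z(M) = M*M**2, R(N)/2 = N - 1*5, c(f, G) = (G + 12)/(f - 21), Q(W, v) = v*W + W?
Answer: 630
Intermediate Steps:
Q(W, v) = W + W*v (Q(W, v) = W*v + W = W + W*v)
c(f, G) = (12 + G)/(-21 + f)
R(N) = -10 + 2*N (R(N) = 2*(N - 1*5) = 2*(N - 5) = 2*(-5 + N) = -10 + 2*N)
Z(M) = M**3
Q(19, 45) - c(23, -73)*Z(R(4)) = 19*(1 + 45) - (12 - 73)/(-21 + 23)*(-10 + 2*4)**3 = 19*46 - -61/2*(-10 + 8)**3 = 874 - (1/2)*(-61)*(-2)**3 = 874 - (-61)*(-8)/2 = 874 - 1*244 = 874 - 244 = 630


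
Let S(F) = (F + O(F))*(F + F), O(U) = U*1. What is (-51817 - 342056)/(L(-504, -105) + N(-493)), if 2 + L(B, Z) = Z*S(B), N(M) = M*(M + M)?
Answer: 131291/35400208 ≈ 0.0037088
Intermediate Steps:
O(U) = U
S(F) = 4*F**2 (S(F) = (F + F)*(F + F) = (2*F)*(2*F) = 4*F**2)
N(M) = 2*M**2 (N(M) = M*(2*M) = 2*M**2)
L(B, Z) = -2 + 4*Z*B**2 (L(B, Z) = -2 + Z*(4*B**2) = -2 + 4*Z*B**2)
(-51817 - 342056)/(L(-504, -105) + N(-493)) = (-51817 - 342056)/((-2 + 4*(-105)*(-504)**2) + 2*(-493)**2) = -393873/((-2 + 4*(-105)*254016) + 2*243049) = -393873/((-2 - 106686720) + 486098) = -393873/(-106686722 + 486098) = -393873/(-106200624) = -393873*(-1/106200624) = 131291/35400208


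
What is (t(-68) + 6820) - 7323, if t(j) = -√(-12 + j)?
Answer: -503 - 4*I*√5 ≈ -503.0 - 8.9443*I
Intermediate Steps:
(t(-68) + 6820) - 7323 = (-√(-12 - 68) + 6820) - 7323 = (-√(-80) + 6820) - 7323 = (-4*I*√5 + 6820) - 7323 = (6820 - 4*I*√5) - 7323 = -503 - 4*I*√5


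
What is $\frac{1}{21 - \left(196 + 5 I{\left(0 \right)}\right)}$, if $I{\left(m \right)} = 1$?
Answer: $- \frac{1}{180} \approx -0.0055556$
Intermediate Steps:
$\frac{1}{21 - \left(196 + 5 I{\left(0 \right)}\right)} = \frac{1}{21 - 201} = \frac{1}{-180} = - \frac{1}{180}$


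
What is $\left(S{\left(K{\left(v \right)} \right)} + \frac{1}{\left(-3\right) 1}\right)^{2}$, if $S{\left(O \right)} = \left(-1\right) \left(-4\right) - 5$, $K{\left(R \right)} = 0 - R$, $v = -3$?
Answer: $\frac{16}{9} \approx 1.7778$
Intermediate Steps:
$K{\left(R \right)} = - R$
$S{\left(O \right)} = -1$ ($S{\left(O \right)} = 4 - 5 = -1$)
$\left(S{\left(K{\left(v \right)} \right)} + \frac{1}{\left(-3\right) 1}\right)^{2} = \left(-1 + \frac{1}{\left(-3\right) 1}\right)^{2} = \left(-1 + \frac{1}{-3}\right)^{2} = \left(-1 - \frac{1}{3}\right)^{2} = \left(- \frac{4}{3}\right)^{2} = \frac{16}{9}$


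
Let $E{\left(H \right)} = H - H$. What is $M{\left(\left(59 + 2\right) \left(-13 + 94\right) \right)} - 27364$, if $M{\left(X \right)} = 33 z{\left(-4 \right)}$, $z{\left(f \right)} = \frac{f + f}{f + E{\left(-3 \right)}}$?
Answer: $-27298$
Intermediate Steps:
$E{\left(H \right)} = 0$
$z{\left(f \right)} = 2$ ($z{\left(f \right)} = \frac{f + f}{f + 0} = \frac{2 f}{f} = 2$)
$M{\left(X \right)} = 66$ ($M{\left(X \right)} = 33 \cdot 2 = 66$)
$M{\left(\left(59 + 2\right) \left(-13 + 94\right) \right)} - 27364 = 66 - 27364 = -27298$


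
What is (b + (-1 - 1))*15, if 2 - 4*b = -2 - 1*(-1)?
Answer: -75/4 ≈ -18.750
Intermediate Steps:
b = ¾ (b = ½ - (-2 - 1*(-1))/4 = ½ - (-2 + 1)/4 = ½ - ¼*(-1) = ½ + ¼ = ¾ ≈ 0.75000)
(b + (-1 - 1))*15 = (¾ + (-1 - 1))*15 = (¾ - 2)*15 = -5/4*15 = -75/4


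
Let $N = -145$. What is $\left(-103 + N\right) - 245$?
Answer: $-493$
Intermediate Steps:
$\left(-103 + N\right) - 245 = \left(-103 - 145\right) - 245 = -248 - 245 = -493$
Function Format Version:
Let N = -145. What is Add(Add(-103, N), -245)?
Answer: -493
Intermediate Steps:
Add(Add(-103, N), -245) = Add(Add(-103, -145), -245) = Add(-248, -245) = -493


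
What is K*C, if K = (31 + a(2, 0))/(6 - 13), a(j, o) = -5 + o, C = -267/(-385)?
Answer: -6942/2695 ≈ -2.5759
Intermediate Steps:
C = 267/385 (C = -267*(-1/385) = 267/385 ≈ 0.69351)
K = -26/7 (K = (31 + (-5 + 0))/(6 - 13) = (31 - 5)/(-7) = 26*(-⅐) = -26/7 ≈ -3.7143)
K*C = -26/7*267/385 = -6942/2695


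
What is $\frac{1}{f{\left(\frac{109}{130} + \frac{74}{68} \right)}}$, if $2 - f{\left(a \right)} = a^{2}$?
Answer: $- \frac{1221025}{2090591} \approx -0.58406$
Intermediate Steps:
$f{\left(a \right)} = 2 - a^{2}$
$\frac{1}{f{\left(\frac{109}{130} + \frac{74}{68} \right)}} = \frac{1}{2 - \left(\frac{109}{130} + \frac{74}{68}\right)^{2}} = \frac{1}{2 - \left(109 \cdot \frac{1}{130} + 74 \cdot \frac{1}{68}\right)^{2}} = \frac{1}{2 - \left(\frac{109}{130} + \frac{37}{34}\right)^{2}} = \frac{1}{2 - \left(\frac{2129}{1105}\right)^{2}} = \frac{1}{2 - \frac{4532641}{1221025}} = \frac{1}{- \frac{2090591}{1221025}} = - \frac{1221025}{2090591}$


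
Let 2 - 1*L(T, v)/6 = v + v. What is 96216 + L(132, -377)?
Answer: 100752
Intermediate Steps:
L(T, v) = 12 - 12*v (L(T, v) = 12 - 6*(v + v) = 12 - 12*v)
96216 + L(132, -377) = 96216 + (12 - 12*(-377)) = 96216 + (12 + 4524) = 96216 + 4536 = 100752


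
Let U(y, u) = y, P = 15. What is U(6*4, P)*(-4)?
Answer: -96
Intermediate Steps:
U(6*4, P)*(-4) = (6*4)*(-4) = 24*(-4) = -96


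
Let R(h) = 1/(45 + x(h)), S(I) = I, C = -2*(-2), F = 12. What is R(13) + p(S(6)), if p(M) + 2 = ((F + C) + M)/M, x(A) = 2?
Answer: 238/141 ≈ 1.6879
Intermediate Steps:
C = 4
p(M) = -2 + (16 + M)/M (p(M) = -2 + ((12 + 4) + M)/M = -2 + (16 + M)/M)
R(h) = 1/47 (R(h) = 1/(45 + 2) = 1/47)
R(13) + p(S(6)) = 1/47 + (16 - 1*6)/6 = 1/47 + (16 - 6)/6 = 1/47 + (1/6)*10 = 1/47 + 5/3 = 238/141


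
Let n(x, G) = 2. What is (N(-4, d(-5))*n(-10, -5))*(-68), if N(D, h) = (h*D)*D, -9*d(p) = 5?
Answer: 10880/9 ≈ 1208.9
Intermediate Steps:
d(p) = -5/9 (d(p) = -1/9*5 = -5/9)
N(D, h) = h*D**2 (N(D, h) = (D*h)*D = h*D**2)
(N(-4, d(-5))*n(-10, -5))*(-68) = (-5/9*(-4)**2*2)*(-68) = (-5/9*16*2)*(-68) = -80/9*2*(-68) = -160/9*(-68) = 10880/9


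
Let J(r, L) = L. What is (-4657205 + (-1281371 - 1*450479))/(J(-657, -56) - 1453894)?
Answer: 141979/32310 ≈ 4.3943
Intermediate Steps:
(-4657205 + (-1281371 - 1*450479))/(J(-657, -56) - 1453894) = (-4657205 + (-1281371 - 1*450479))/(-56 - 1453894) = (-4657205 + (-1281371 - 450479))/(-1453950) = (-4657205 - 1731850)*(-1/1453950) = -6389055*(-1/1453950) = 141979/32310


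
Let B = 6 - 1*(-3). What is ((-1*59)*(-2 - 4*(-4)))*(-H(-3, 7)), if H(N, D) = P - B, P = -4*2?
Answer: -14042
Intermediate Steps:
B = 9 (B = 6 + 3 = 9)
P = -8
H(N, D) = -17 (H(N, D) = -8 - 1*9 = -8 - 9 = -17)
((-1*59)*(-2 - 4*(-4)))*(-H(-3, 7)) = ((-1*59)*(-2 - 4*(-4)))*(-1*(-17)) = -59*(-2 + 16)*17 = -59*14*17 = -826*17 = -14042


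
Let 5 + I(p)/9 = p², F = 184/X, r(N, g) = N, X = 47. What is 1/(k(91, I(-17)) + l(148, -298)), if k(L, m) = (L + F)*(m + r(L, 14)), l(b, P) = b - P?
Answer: 47/11829229 ≈ 3.9732e-6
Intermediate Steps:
F = 184/47 ≈ 3.9149
I(p) = -45 + 9*p²
k(L, m) = (184/47 + L)*(L + m) (k(L, m) = (L + 184/47)*(m + L) = (184/47 + L)*(L + m))
1/(k(91, I(-17)) + l(148, -298)) = 1/((91² + (184/47)*91 + 184*(-45 + 9*(-17)²)/47 + 91*(-45 + 9*(-17)²)) + (148 - 1*(-298))) = 1/((8281 + 16744/47 + 184*(-45 + 9*289)/47 + 91*(-45 + 9*289)) + (148 + 298)) = 1/((8281 + 16744/47 + 184*(-45 + 2601)/47 + 91*(-45 + 2601)) + 446) = 1/((8281 + 16744/47 + (184/47)*2556 + 91*2556) + 446) = 1/((8281 + 16744/47 + 470304/47 + 232596) + 446) = 1/(11808267/47 + 446) = 1/(11829229/47) = 47/11829229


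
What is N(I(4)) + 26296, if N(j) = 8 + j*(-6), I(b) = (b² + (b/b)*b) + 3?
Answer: 26166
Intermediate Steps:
I(b) = 3 + b + b² (I(b) = (b² + 1*b) + 3 = (b² + b) + 3 = (b + b²) + 3 = 3 + b + b²)
N(j) = 8 - 6*j
N(I(4)) + 26296 = (8 - 6*(3 + 4 + 4²)) + 26296 = (8 - 6*(3 + 4 + 16)) + 26296 = (8 - 6*23) + 26296 = (8 - 138) + 26296 = -130 + 26296 = 26166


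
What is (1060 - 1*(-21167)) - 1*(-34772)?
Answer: 56999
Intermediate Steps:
(1060 - 1*(-21167)) - 1*(-34772) = (1060 + 21167) + 34772 = 22227 + 34772 = 56999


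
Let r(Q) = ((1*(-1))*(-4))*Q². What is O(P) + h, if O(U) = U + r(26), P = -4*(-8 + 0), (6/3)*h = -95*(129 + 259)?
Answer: -15694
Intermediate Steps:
r(Q) = 4*Q² (r(Q) = (-1*(-4))*Q² = 4*Q²)
h = -18430 (h = (-95*(129 + 259))/2 = (-95*388)/2 = (½)*(-36860) = -18430)
P = 32 (P = -4*(-8) = 32)
O(U) = 2704 + U (O(U) = U + 4*26² = U + 4*676 = U + 2704 = 2704 + U)
O(P) + h = (2704 + 32) - 18430 = 2736 - 18430 = -15694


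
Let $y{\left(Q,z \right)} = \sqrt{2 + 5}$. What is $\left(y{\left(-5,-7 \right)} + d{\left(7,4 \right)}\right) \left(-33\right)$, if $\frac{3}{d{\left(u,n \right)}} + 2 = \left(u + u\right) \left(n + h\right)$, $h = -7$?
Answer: $\frac{9}{4} - 33 \sqrt{7} \approx -85.06$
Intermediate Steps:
$d{\left(u,n \right)} = \frac{3}{-2 + 2 u \left(-7 + n\right)}$ ($d{\left(u,n \right)} = \frac{3}{-2 + \left(u + u\right) \left(n - 7\right)} = \frac{3}{-2 + 2 u \left(-7 + n\right)}$)
$y{\left(Q,z \right)} = \sqrt{7}$
$\left(y{\left(-5,-7 \right)} + d{\left(7,4 \right)}\right) \left(-33\right) = \left(\sqrt{7} + \frac{3}{2 \left(-1 - 49 + 4 \cdot 7\right)}\right) \left(-33\right) = \left(\sqrt{7} + \frac{3}{2 \left(-1 - 49 + 28\right)}\right) \left(-33\right) = \left(\sqrt{7} + \frac{3}{2 \left(-22\right)}\right) \left(-33\right) = \left(\sqrt{7} + \frac{3}{2} \left(- \frac{1}{22}\right)\right) \left(-33\right) = \left(\sqrt{7} - \frac{3}{44}\right) \left(-33\right) = \left(- \frac{3}{44} + \sqrt{7}\right) \left(-33\right) = \frac{9}{4} - 33 \sqrt{7}$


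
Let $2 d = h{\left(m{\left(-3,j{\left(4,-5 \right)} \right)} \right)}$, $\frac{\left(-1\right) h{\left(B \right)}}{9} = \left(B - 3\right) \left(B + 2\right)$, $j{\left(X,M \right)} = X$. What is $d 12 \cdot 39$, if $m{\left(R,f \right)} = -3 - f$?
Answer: $-105300$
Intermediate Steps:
$h{\left(B \right)} = - 9 \left(-3 + B\right) \left(2 + B\right)$ ($h{\left(B \right)} = - 9 \left(B - 3\right) \left(B + 2\right) = - 9 \left(-3 + B\right) \left(2 + B\right)$)
$d = -225$ ($d = \frac{54 - 9 \left(-3 - 4\right)^{2} + 9 \left(-3 - 4\right)}{2} = \frac{54 - 9 \left(-7\right)^{2} + 9 \left(-7\right)}{2} = \frac{54 - 441 - 63}{2} = \frac{1}{2} \left(-450\right) = -225$)
$d 12 \cdot 39 = \left(-225\right) 12 \cdot 39 = \left(-2700\right) 39 = -105300$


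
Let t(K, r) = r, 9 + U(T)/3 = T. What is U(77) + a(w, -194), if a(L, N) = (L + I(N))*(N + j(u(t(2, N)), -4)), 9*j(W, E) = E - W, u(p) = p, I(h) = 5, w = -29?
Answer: 13060/3 ≈ 4353.3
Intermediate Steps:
U(T) = -27 + 3*T
j(W, E) = -W/9 + E/9 (j(W, E) = (E - W)/9 = -W/9 + E/9)
a(L, N) = (5 + L)*(-4/9 + 8*N/9) (a(L, N) = (L + 5)*(N + (-N/9 + (1/9)*(-4))) = (5 + L)*(N + (-N/9 - 4/9)) = (5 + L)*(N + (-4/9 - N/9)) = (5 + L)*(-4/9 + 8*N/9))
U(77) + a(w, -194) = (-27 + 3*77) + (-20/9 - 4/9*(-29) + (40/9)*(-194) + (8/9)*(-29)*(-194)) = (-27 + 231) + (-20/9 + 116/9 - 7760/9 + 45008/9) = 204 + 12448/3 = 13060/3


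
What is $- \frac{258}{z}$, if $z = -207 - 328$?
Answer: $\frac{258}{535} \approx 0.48224$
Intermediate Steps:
$z = -535$ ($z = -207 - 328 = -535$)
$- \frac{258}{z} = - \frac{258}{-535} = \left(-258\right) \left(- \frac{1}{535}\right) = \frac{258}{535}$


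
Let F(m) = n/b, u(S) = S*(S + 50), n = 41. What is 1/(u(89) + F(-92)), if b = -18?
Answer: 18/222637 ≈ 8.0849e-5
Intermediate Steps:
u(S) = S*(50 + S)
F(m) = -41/18 (F(m) = 41/(-18) = 41*(-1/18) = -41/18)
1/(u(89) + F(-92)) = 1/(89*(50 + 89) - 41/18) = 1/(89*139 - 41/18) = 1/(12371 - 41/18) = 1/(222637/18) = 18/222637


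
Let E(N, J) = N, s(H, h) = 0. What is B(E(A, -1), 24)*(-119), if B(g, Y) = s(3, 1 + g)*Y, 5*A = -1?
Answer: 0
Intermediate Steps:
A = -1/5 (A = (1/5)*(-1) = -1/5 ≈ -0.20000)
B(g, Y) = 0 (B(g, Y) = 0*Y = 0)
B(E(A, -1), 24)*(-119) = 0*(-119) = 0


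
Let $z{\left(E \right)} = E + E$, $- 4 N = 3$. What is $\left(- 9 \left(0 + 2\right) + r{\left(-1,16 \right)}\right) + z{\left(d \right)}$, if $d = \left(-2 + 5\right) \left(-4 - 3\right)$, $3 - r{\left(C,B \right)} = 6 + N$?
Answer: $- \frac{249}{4} \approx -62.25$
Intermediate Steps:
$N = - \frac{3}{4}$ ($N = \left(- \frac{1}{4}\right) 3 = - \frac{3}{4} \approx -0.75$)
$r{\left(C,B \right)} = - \frac{9}{4}$ ($r{\left(C,B \right)} = 3 - \left(6 - \frac{3}{4}\right) = 3 - \frac{21}{4} = - \frac{9}{4}$)
$d = -21$ ($d = 3 \left(-7\right) = -21$)
$z{\left(E \right)} = 2 E$
$\left(- 9 \left(0 + 2\right) + r{\left(-1,16 \right)}\right) + z{\left(d \right)} = \left(- 9 \left(0 + 2\right) - \frac{9}{4}\right) + 2 \left(-21\right) = \left(\left(-9\right) 2 - \frac{9}{4}\right) - 42 = \left(-18 - \frac{9}{4}\right) - 42 = - \frac{81}{4} - 42 = - \frac{249}{4}$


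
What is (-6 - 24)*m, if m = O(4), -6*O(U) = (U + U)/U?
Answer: 10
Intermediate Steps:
O(U) = -⅓ (O(U) = -(U + U)/(6*U) = -2*U/(6*U) = -⅙*2 = -⅓)
m = -⅓ ≈ -0.33333
(-6 - 24)*m = (-6 - 24)*(-⅓) = -30*(-⅓) = 10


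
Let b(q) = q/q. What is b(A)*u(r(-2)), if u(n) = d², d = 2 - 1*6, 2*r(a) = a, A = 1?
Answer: 16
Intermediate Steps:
r(a) = a/2
d = -4 (d = 2 - 6 = -4)
u(n) = 16 (u(n) = (-4)² = 16)
b(q) = 1
b(A)*u(r(-2)) = 1*16 = 16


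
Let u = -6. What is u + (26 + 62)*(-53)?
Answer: -4670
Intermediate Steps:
u + (26 + 62)*(-53) = -6 + (26 + 62)*(-53) = -6 + 88*(-53) = -6 - 4664 = -4670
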